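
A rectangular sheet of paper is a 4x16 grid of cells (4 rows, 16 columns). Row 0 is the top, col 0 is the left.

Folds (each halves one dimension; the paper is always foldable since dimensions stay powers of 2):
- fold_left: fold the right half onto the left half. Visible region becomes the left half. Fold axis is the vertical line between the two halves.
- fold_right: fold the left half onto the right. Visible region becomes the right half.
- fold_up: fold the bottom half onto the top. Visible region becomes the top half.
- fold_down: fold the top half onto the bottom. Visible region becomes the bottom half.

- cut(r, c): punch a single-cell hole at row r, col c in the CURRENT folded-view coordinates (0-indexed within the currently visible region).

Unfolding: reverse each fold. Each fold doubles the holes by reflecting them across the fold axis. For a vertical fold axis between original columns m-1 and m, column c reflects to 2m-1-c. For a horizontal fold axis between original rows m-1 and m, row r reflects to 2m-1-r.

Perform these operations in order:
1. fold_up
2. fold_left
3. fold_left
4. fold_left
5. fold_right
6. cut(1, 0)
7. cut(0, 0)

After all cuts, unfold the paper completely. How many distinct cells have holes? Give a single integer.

Answer: 64

Derivation:
Op 1 fold_up: fold axis h@2; visible region now rows[0,2) x cols[0,16) = 2x16
Op 2 fold_left: fold axis v@8; visible region now rows[0,2) x cols[0,8) = 2x8
Op 3 fold_left: fold axis v@4; visible region now rows[0,2) x cols[0,4) = 2x4
Op 4 fold_left: fold axis v@2; visible region now rows[0,2) x cols[0,2) = 2x2
Op 5 fold_right: fold axis v@1; visible region now rows[0,2) x cols[1,2) = 2x1
Op 6 cut(1, 0): punch at orig (1,1); cuts so far [(1, 1)]; region rows[0,2) x cols[1,2) = 2x1
Op 7 cut(0, 0): punch at orig (0,1); cuts so far [(0, 1), (1, 1)]; region rows[0,2) x cols[1,2) = 2x1
Unfold 1 (reflect across v@1): 4 holes -> [(0, 0), (0, 1), (1, 0), (1, 1)]
Unfold 2 (reflect across v@2): 8 holes -> [(0, 0), (0, 1), (0, 2), (0, 3), (1, 0), (1, 1), (1, 2), (1, 3)]
Unfold 3 (reflect across v@4): 16 holes -> [(0, 0), (0, 1), (0, 2), (0, 3), (0, 4), (0, 5), (0, 6), (0, 7), (1, 0), (1, 1), (1, 2), (1, 3), (1, 4), (1, 5), (1, 6), (1, 7)]
Unfold 4 (reflect across v@8): 32 holes -> [(0, 0), (0, 1), (0, 2), (0, 3), (0, 4), (0, 5), (0, 6), (0, 7), (0, 8), (0, 9), (0, 10), (0, 11), (0, 12), (0, 13), (0, 14), (0, 15), (1, 0), (1, 1), (1, 2), (1, 3), (1, 4), (1, 5), (1, 6), (1, 7), (1, 8), (1, 9), (1, 10), (1, 11), (1, 12), (1, 13), (1, 14), (1, 15)]
Unfold 5 (reflect across h@2): 64 holes -> [(0, 0), (0, 1), (0, 2), (0, 3), (0, 4), (0, 5), (0, 6), (0, 7), (0, 8), (0, 9), (0, 10), (0, 11), (0, 12), (0, 13), (0, 14), (0, 15), (1, 0), (1, 1), (1, 2), (1, 3), (1, 4), (1, 5), (1, 6), (1, 7), (1, 8), (1, 9), (1, 10), (1, 11), (1, 12), (1, 13), (1, 14), (1, 15), (2, 0), (2, 1), (2, 2), (2, 3), (2, 4), (2, 5), (2, 6), (2, 7), (2, 8), (2, 9), (2, 10), (2, 11), (2, 12), (2, 13), (2, 14), (2, 15), (3, 0), (3, 1), (3, 2), (3, 3), (3, 4), (3, 5), (3, 6), (3, 7), (3, 8), (3, 9), (3, 10), (3, 11), (3, 12), (3, 13), (3, 14), (3, 15)]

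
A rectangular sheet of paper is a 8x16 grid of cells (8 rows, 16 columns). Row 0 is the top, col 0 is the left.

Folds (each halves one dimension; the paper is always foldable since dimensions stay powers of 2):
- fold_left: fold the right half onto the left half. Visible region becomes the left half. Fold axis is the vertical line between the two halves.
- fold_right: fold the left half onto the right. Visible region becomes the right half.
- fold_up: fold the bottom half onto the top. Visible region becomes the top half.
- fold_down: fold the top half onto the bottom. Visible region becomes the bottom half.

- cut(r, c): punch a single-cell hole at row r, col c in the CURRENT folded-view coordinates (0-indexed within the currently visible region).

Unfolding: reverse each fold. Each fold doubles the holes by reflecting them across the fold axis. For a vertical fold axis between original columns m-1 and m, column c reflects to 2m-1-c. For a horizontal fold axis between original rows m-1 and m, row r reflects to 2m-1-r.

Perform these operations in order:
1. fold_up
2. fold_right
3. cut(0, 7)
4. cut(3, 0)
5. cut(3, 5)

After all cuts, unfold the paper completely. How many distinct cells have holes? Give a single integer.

Answer: 12

Derivation:
Op 1 fold_up: fold axis h@4; visible region now rows[0,4) x cols[0,16) = 4x16
Op 2 fold_right: fold axis v@8; visible region now rows[0,4) x cols[8,16) = 4x8
Op 3 cut(0, 7): punch at orig (0,15); cuts so far [(0, 15)]; region rows[0,4) x cols[8,16) = 4x8
Op 4 cut(3, 0): punch at orig (3,8); cuts so far [(0, 15), (3, 8)]; region rows[0,4) x cols[8,16) = 4x8
Op 5 cut(3, 5): punch at orig (3,13); cuts so far [(0, 15), (3, 8), (3, 13)]; region rows[0,4) x cols[8,16) = 4x8
Unfold 1 (reflect across v@8): 6 holes -> [(0, 0), (0, 15), (3, 2), (3, 7), (3, 8), (3, 13)]
Unfold 2 (reflect across h@4): 12 holes -> [(0, 0), (0, 15), (3, 2), (3, 7), (3, 8), (3, 13), (4, 2), (4, 7), (4, 8), (4, 13), (7, 0), (7, 15)]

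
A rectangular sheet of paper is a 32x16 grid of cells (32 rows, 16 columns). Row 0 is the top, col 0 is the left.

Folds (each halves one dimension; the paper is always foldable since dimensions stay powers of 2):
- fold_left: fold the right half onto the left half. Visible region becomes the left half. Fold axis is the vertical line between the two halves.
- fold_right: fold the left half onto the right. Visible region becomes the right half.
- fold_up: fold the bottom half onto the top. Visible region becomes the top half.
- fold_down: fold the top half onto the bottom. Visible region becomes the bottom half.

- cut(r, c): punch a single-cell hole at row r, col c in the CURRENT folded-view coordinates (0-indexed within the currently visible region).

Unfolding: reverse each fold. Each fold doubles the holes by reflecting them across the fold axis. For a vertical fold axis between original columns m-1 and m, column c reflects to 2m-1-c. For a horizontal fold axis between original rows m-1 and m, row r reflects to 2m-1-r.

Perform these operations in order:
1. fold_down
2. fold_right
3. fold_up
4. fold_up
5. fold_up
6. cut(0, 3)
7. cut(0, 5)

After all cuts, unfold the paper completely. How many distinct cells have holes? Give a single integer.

Answer: 64

Derivation:
Op 1 fold_down: fold axis h@16; visible region now rows[16,32) x cols[0,16) = 16x16
Op 2 fold_right: fold axis v@8; visible region now rows[16,32) x cols[8,16) = 16x8
Op 3 fold_up: fold axis h@24; visible region now rows[16,24) x cols[8,16) = 8x8
Op 4 fold_up: fold axis h@20; visible region now rows[16,20) x cols[8,16) = 4x8
Op 5 fold_up: fold axis h@18; visible region now rows[16,18) x cols[8,16) = 2x8
Op 6 cut(0, 3): punch at orig (16,11); cuts so far [(16, 11)]; region rows[16,18) x cols[8,16) = 2x8
Op 7 cut(0, 5): punch at orig (16,13); cuts so far [(16, 11), (16, 13)]; region rows[16,18) x cols[8,16) = 2x8
Unfold 1 (reflect across h@18): 4 holes -> [(16, 11), (16, 13), (19, 11), (19, 13)]
Unfold 2 (reflect across h@20): 8 holes -> [(16, 11), (16, 13), (19, 11), (19, 13), (20, 11), (20, 13), (23, 11), (23, 13)]
Unfold 3 (reflect across h@24): 16 holes -> [(16, 11), (16, 13), (19, 11), (19, 13), (20, 11), (20, 13), (23, 11), (23, 13), (24, 11), (24, 13), (27, 11), (27, 13), (28, 11), (28, 13), (31, 11), (31, 13)]
Unfold 4 (reflect across v@8): 32 holes -> [(16, 2), (16, 4), (16, 11), (16, 13), (19, 2), (19, 4), (19, 11), (19, 13), (20, 2), (20, 4), (20, 11), (20, 13), (23, 2), (23, 4), (23, 11), (23, 13), (24, 2), (24, 4), (24, 11), (24, 13), (27, 2), (27, 4), (27, 11), (27, 13), (28, 2), (28, 4), (28, 11), (28, 13), (31, 2), (31, 4), (31, 11), (31, 13)]
Unfold 5 (reflect across h@16): 64 holes -> [(0, 2), (0, 4), (0, 11), (0, 13), (3, 2), (3, 4), (3, 11), (3, 13), (4, 2), (4, 4), (4, 11), (4, 13), (7, 2), (7, 4), (7, 11), (7, 13), (8, 2), (8, 4), (8, 11), (8, 13), (11, 2), (11, 4), (11, 11), (11, 13), (12, 2), (12, 4), (12, 11), (12, 13), (15, 2), (15, 4), (15, 11), (15, 13), (16, 2), (16, 4), (16, 11), (16, 13), (19, 2), (19, 4), (19, 11), (19, 13), (20, 2), (20, 4), (20, 11), (20, 13), (23, 2), (23, 4), (23, 11), (23, 13), (24, 2), (24, 4), (24, 11), (24, 13), (27, 2), (27, 4), (27, 11), (27, 13), (28, 2), (28, 4), (28, 11), (28, 13), (31, 2), (31, 4), (31, 11), (31, 13)]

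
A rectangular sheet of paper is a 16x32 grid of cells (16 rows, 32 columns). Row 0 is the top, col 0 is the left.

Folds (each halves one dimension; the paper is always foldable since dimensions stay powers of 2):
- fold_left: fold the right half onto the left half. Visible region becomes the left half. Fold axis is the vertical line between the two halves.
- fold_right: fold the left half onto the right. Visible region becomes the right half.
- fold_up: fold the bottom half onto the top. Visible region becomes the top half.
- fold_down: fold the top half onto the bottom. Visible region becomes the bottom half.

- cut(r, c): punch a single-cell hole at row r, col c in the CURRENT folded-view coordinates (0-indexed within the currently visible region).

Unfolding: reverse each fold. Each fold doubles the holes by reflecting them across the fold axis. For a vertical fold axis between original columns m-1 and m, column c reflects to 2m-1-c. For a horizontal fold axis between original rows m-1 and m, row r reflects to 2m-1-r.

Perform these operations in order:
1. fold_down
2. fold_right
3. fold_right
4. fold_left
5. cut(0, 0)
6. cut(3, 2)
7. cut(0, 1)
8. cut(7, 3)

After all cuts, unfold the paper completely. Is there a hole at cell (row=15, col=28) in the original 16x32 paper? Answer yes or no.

Op 1 fold_down: fold axis h@8; visible region now rows[8,16) x cols[0,32) = 8x32
Op 2 fold_right: fold axis v@16; visible region now rows[8,16) x cols[16,32) = 8x16
Op 3 fold_right: fold axis v@24; visible region now rows[8,16) x cols[24,32) = 8x8
Op 4 fold_left: fold axis v@28; visible region now rows[8,16) x cols[24,28) = 8x4
Op 5 cut(0, 0): punch at orig (8,24); cuts so far [(8, 24)]; region rows[8,16) x cols[24,28) = 8x4
Op 6 cut(3, 2): punch at orig (11,26); cuts so far [(8, 24), (11, 26)]; region rows[8,16) x cols[24,28) = 8x4
Op 7 cut(0, 1): punch at orig (8,25); cuts so far [(8, 24), (8, 25), (11, 26)]; region rows[8,16) x cols[24,28) = 8x4
Op 8 cut(7, 3): punch at orig (15,27); cuts so far [(8, 24), (8, 25), (11, 26), (15, 27)]; region rows[8,16) x cols[24,28) = 8x4
Unfold 1 (reflect across v@28): 8 holes -> [(8, 24), (8, 25), (8, 30), (8, 31), (11, 26), (11, 29), (15, 27), (15, 28)]
Unfold 2 (reflect across v@24): 16 holes -> [(8, 16), (8, 17), (8, 22), (8, 23), (8, 24), (8, 25), (8, 30), (8, 31), (11, 18), (11, 21), (11, 26), (11, 29), (15, 19), (15, 20), (15, 27), (15, 28)]
Unfold 3 (reflect across v@16): 32 holes -> [(8, 0), (8, 1), (8, 6), (8, 7), (8, 8), (8, 9), (8, 14), (8, 15), (8, 16), (8, 17), (8, 22), (8, 23), (8, 24), (8, 25), (8, 30), (8, 31), (11, 2), (11, 5), (11, 10), (11, 13), (11, 18), (11, 21), (11, 26), (11, 29), (15, 3), (15, 4), (15, 11), (15, 12), (15, 19), (15, 20), (15, 27), (15, 28)]
Unfold 4 (reflect across h@8): 64 holes -> [(0, 3), (0, 4), (0, 11), (0, 12), (0, 19), (0, 20), (0, 27), (0, 28), (4, 2), (4, 5), (4, 10), (4, 13), (4, 18), (4, 21), (4, 26), (4, 29), (7, 0), (7, 1), (7, 6), (7, 7), (7, 8), (7, 9), (7, 14), (7, 15), (7, 16), (7, 17), (7, 22), (7, 23), (7, 24), (7, 25), (7, 30), (7, 31), (8, 0), (8, 1), (8, 6), (8, 7), (8, 8), (8, 9), (8, 14), (8, 15), (8, 16), (8, 17), (8, 22), (8, 23), (8, 24), (8, 25), (8, 30), (8, 31), (11, 2), (11, 5), (11, 10), (11, 13), (11, 18), (11, 21), (11, 26), (11, 29), (15, 3), (15, 4), (15, 11), (15, 12), (15, 19), (15, 20), (15, 27), (15, 28)]
Holes: [(0, 3), (0, 4), (0, 11), (0, 12), (0, 19), (0, 20), (0, 27), (0, 28), (4, 2), (4, 5), (4, 10), (4, 13), (4, 18), (4, 21), (4, 26), (4, 29), (7, 0), (7, 1), (7, 6), (7, 7), (7, 8), (7, 9), (7, 14), (7, 15), (7, 16), (7, 17), (7, 22), (7, 23), (7, 24), (7, 25), (7, 30), (7, 31), (8, 0), (8, 1), (8, 6), (8, 7), (8, 8), (8, 9), (8, 14), (8, 15), (8, 16), (8, 17), (8, 22), (8, 23), (8, 24), (8, 25), (8, 30), (8, 31), (11, 2), (11, 5), (11, 10), (11, 13), (11, 18), (11, 21), (11, 26), (11, 29), (15, 3), (15, 4), (15, 11), (15, 12), (15, 19), (15, 20), (15, 27), (15, 28)]

Answer: yes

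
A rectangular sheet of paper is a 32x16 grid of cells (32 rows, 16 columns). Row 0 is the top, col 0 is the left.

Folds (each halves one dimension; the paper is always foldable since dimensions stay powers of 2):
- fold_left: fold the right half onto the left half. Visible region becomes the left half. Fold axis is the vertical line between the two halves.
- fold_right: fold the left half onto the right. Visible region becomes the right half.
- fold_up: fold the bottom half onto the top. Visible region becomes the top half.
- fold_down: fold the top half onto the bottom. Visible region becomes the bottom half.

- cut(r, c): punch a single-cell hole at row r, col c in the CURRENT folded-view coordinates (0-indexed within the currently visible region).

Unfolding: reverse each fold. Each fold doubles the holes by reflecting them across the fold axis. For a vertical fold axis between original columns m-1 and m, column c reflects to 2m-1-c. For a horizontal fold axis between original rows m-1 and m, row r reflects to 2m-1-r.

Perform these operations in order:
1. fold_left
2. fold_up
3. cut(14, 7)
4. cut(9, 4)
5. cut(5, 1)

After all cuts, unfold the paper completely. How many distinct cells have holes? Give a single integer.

Answer: 12

Derivation:
Op 1 fold_left: fold axis v@8; visible region now rows[0,32) x cols[0,8) = 32x8
Op 2 fold_up: fold axis h@16; visible region now rows[0,16) x cols[0,8) = 16x8
Op 3 cut(14, 7): punch at orig (14,7); cuts so far [(14, 7)]; region rows[0,16) x cols[0,8) = 16x8
Op 4 cut(9, 4): punch at orig (9,4); cuts so far [(9, 4), (14, 7)]; region rows[0,16) x cols[0,8) = 16x8
Op 5 cut(5, 1): punch at orig (5,1); cuts so far [(5, 1), (9, 4), (14, 7)]; region rows[0,16) x cols[0,8) = 16x8
Unfold 1 (reflect across h@16): 6 holes -> [(5, 1), (9, 4), (14, 7), (17, 7), (22, 4), (26, 1)]
Unfold 2 (reflect across v@8): 12 holes -> [(5, 1), (5, 14), (9, 4), (9, 11), (14, 7), (14, 8), (17, 7), (17, 8), (22, 4), (22, 11), (26, 1), (26, 14)]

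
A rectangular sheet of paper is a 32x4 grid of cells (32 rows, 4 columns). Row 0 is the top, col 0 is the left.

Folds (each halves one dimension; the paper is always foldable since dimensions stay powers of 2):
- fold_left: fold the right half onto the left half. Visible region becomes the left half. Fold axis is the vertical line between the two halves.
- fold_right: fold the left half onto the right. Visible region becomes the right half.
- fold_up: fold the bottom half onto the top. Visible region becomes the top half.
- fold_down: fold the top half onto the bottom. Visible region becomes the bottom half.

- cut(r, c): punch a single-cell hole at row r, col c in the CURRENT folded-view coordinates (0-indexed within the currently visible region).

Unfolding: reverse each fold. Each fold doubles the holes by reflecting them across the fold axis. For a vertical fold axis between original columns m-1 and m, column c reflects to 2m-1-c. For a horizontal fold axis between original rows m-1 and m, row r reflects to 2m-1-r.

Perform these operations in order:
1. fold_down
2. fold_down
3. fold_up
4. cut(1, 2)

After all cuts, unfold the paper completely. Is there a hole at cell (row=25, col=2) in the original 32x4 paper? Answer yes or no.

Answer: yes

Derivation:
Op 1 fold_down: fold axis h@16; visible region now rows[16,32) x cols[0,4) = 16x4
Op 2 fold_down: fold axis h@24; visible region now rows[24,32) x cols[0,4) = 8x4
Op 3 fold_up: fold axis h@28; visible region now rows[24,28) x cols[0,4) = 4x4
Op 4 cut(1, 2): punch at orig (25,2); cuts so far [(25, 2)]; region rows[24,28) x cols[0,4) = 4x4
Unfold 1 (reflect across h@28): 2 holes -> [(25, 2), (30, 2)]
Unfold 2 (reflect across h@24): 4 holes -> [(17, 2), (22, 2), (25, 2), (30, 2)]
Unfold 3 (reflect across h@16): 8 holes -> [(1, 2), (6, 2), (9, 2), (14, 2), (17, 2), (22, 2), (25, 2), (30, 2)]
Holes: [(1, 2), (6, 2), (9, 2), (14, 2), (17, 2), (22, 2), (25, 2), (30, 2)]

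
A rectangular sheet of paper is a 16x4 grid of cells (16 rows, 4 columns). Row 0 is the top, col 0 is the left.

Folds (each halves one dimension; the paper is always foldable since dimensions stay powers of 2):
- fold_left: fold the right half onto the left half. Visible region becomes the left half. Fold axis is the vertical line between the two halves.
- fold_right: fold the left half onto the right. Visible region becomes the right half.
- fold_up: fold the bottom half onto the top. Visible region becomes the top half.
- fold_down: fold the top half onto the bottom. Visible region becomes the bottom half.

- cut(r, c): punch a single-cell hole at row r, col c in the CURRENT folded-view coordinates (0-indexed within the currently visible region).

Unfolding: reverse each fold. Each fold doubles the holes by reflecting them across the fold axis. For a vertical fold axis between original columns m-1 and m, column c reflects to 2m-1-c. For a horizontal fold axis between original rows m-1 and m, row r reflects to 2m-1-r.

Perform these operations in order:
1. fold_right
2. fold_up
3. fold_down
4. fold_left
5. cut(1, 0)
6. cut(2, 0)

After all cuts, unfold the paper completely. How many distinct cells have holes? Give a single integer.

Answer: 32

Derivation:
Op 1 fold_right: fold axis v@2; visible region now rows[0,16) x cols[2,4) = 16x2
Op 2 fold_up: fold axis h@8; visible region now rows[0,8) x cols[2,4) = 8x2
Op 3 fold_down: fold axis h@4; visible region now rows[4,8) x cols[2,4) = 4x2
Op 4 fold_left: fold axis v@3; visible region now rows[4,8) x cols[2,3) = 4x1
Op 5 cut(1, 0): punch at orig (5,2); cuts so far [(5, 2)]; region rows[4,8) x cols[2,3) = 4x1
Op 6 cut(2, 0): punch at orig (6,2); cuts so far [(5, 2), (6, 2)]; region rows[4,8) x cols[2,3) = 4x1
Unfold 1 (reflect across v@3): 4 holes -> [(5, 2), (5, 3), (6, 2), (6, 3)]
Unfold 2 (reflect across h@4): 8 holes -> [(1, 2), (1, 3), (2, 2), (2, 3), (5, 2), (5, 3), (6, 2), (6, 3)]
Unfold 3 (reflect across h@8): 16 holes -> [(1, 2), (1, 3), (2, 2), (2, 3), (5, 2), (5, 3), (6, 2), (6, 3), (9, 2), (9, 3), (10, 2), (10, 3), (13, 2), (13, 3), (14, 2), (14, 3)]
Unfold 4 (reflect across v@2): 32 holes -> [(1, 0), (1, 1), (1, 2), (1, 3), (2, 0), (2, 1), (2, 2), (2, 3), (5, 0), (5, 1), (5, 2), (5, 3), (6, 0), (6, 1), (6, 2), (6, 3), (9, 0), (9, 1), (9, 2), (9, 3), (10, 0), (10, 1), (10, 2), (10, 3), (13, 0), (13, 1), (13, 2), (13, 3), (14, 0), (14, 1), (14, 2), (14, 3)]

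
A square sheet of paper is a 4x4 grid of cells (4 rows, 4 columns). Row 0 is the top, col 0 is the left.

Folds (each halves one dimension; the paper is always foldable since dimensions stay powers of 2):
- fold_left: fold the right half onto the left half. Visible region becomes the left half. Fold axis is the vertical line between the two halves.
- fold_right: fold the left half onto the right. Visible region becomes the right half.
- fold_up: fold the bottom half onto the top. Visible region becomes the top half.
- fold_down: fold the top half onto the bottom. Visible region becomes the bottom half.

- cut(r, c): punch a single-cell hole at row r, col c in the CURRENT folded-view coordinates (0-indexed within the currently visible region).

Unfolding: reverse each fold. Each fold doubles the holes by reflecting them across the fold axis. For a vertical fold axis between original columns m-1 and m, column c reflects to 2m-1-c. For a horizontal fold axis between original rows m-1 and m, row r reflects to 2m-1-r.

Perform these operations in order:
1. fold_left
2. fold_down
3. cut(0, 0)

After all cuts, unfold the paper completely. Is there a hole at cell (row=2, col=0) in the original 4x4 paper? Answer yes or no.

Op 1 fold_left: fold axis v@2; visible region now rows[0,4) x cols[0,2) = 4x2
Op 2 fold_down: fold axis h@2; visible region now rows[2,4) x cols[0,2) = 2x2
Op 3 cut(0, 0): punch at orig (2,0); cuts so far [(2, 0)]; region rows[2,4) x cols[0,2) = 2x2
Unfold 1 (reflect across h@2): 2 holes -> [(1, 0), (2, 0)]
Unfold 2 (reflect across v@2): 4 holes -> [(1, 0), (1, 3), (2, 0), (2, 3)]
Holes: [(1, 0), (1, 3), (2, 0), (2, 3)]

Answer: yes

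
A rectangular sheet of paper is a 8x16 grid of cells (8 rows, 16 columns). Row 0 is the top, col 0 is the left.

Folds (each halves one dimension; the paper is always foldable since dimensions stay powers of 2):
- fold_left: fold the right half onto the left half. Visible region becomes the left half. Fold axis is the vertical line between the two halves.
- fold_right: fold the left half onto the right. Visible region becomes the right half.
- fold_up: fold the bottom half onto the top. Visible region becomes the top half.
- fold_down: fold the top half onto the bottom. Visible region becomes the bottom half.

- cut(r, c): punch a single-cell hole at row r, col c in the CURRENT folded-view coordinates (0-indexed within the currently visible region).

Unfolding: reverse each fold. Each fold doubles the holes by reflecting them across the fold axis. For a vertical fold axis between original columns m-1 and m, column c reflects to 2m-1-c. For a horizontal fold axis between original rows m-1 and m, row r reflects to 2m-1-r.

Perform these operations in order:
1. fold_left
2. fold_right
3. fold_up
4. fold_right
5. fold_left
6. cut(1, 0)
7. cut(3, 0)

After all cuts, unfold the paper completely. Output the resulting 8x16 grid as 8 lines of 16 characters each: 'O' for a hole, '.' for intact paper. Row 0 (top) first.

Op 1 fold_left: fold axis v@8; visible region now rows[0,8) x cols[0,8) = 8x8
Op 2 fold_right: fold axis v@4; visible region now rows[0,8) x cols[4,8) = 8x4
Op 3 fold_up: fold axis h@4; visible region now rows[0,4) x cols[4,8) = 4x4
Op 4 fold_right: fold axis v@6; visible region now rows[0,4) x cols[6,8) = 4x2
Op 5 fold_left: fold axis v@7; visible region now rows[0,4) x cols[6,7) = 4x1
Op 6 cut(1, 0): punch at orig (1,6); cuts so far [(1, 6)]; region rows[0,4) x cols[6,7) = 4x1
Op 7 cut(3, 0): punch at orig (3,6); cuts so far [(1, 6), (3, 6)]; region rows[0,4) x cols[6,7) = 4x1
Unfold 1 (reflect across v@7): 4 holes -> [(1, 6), (1, 7), (3, 6), (3, 7)]
Unfold 2 (reflect across v@6): 8 holes -> [(1, 4), (1, 5), (1, 6), (1, 7), (3, 4), (3, 5), (3, 6), (3, 7)]
Unfold 3 (reflect across h@4): 16 holes -> [(1, 4), (1, 5), (1, 6), (1, 7), (3, 4), (3, 5), (3, 6), (3, 7), (4, 4), (4, 5), (4, 6), (4, 7), (6, 4), (6, 5), (6, 6), (6, 7)]
Unfold 4 (reflect across v@4): 32 holes -> [(1, 0), (1, 1), (1, 2), (1, 3), (1, 4), (1, 5), (1, 6), (1, 7), (3, 0), (3, 1), (3, 2), (3, 3), (3, 4), (3, 5), (3, 6), (3, 7), (4, 0), (4, 1), (4, 2), (4, 3), (4, 4), (4, 5), (4, 6), (4, 7), (6, 0), (6, 1), (6, 2), (6, 3), (6, 4), (6, 5), (6, 6), (6, 7)]
Unfold 5 (reflect across v@8): 64 holes -> [(1, 0), (1, 1), (1, 2), (1, 3), (1, 4), (1, 5), (1, 6), (1, 7), (1, 8), (1, 9), (1, 10), (1, 11), (1, 12), (1, 13), (1, 14), (1, 15), (3, 0), (3, 1), (3, 2), (3, 3), (3, 4), (3, 5), (3, 6), (3, 7), (3, 8), (3, 9), (3, 10), (3, 11), (3, 12), (3, 13), (3, 14), (3, 15), (4, 0), (4, 1), (4, 2), (4, 3), (4, 4), (4, 5), (4, 6), (4, 7), (4, 8), (4, 9), (4, 10), (4, 11), (4, 12), (4, 13), (4, 14), (4, 15), (6, 0), (6, 1), (6, 2), (6, 3), (6, 4), (6, 5), (6, 6), (6, 7), (6, 8), (6, 9), (6, 10), (6, 11), (6, 12), (6, 13), (6, 14), (6, 15)]

Answer: ................
OOOOOOOOOOOOOOOO
................
OOOOOOOOOOOOOOOO
OOOOOOOOOOOOOOOO
................
OOOOOOOOOOOOOOOO
................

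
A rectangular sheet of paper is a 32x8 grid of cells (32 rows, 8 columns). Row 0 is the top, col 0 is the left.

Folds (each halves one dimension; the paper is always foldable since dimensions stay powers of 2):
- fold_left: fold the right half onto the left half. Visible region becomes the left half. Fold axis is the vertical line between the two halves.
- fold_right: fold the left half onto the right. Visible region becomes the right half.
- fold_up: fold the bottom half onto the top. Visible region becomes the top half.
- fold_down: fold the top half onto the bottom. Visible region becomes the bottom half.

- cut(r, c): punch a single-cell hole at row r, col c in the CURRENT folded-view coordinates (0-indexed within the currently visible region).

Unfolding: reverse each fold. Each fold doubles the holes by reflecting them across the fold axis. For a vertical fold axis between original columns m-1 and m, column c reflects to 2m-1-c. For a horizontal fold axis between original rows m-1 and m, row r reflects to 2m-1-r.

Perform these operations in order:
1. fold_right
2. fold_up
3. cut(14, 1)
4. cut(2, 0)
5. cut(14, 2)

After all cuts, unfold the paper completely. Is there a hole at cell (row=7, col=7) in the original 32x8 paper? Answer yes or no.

Op 1 fold_right: fold axis v@4; visible region now rows[0,32) x cols[4,8) = 32x4
Op 2 fold_up: fold axis h@16; visible region now rows[0,16) x cols[4,8) = 16x4
Op 3 cut(14, 1): punch at orig (14,5); cuts so far [(14, 5)]; region rows[0,16) x cols[4,8) = 16x4
Op 4 cut(2, 0): punch at orig (2,4); cuts so far [(2, 4), (14, 5)]; region rows[0,16) x cols[4,8) = 16x4
Op 5 cut(14, 2): punch at orig (14,6); cuts so far [(2, 4), (14, 5), (14, 6)]; region rows[0,16) x cols[4,8) = 16x4
Unfold 1 (reflect across h@16): 6 holes -> [(2, 4), (14, 5), (14, 6), (17, 5), (17, 6), (29, 4)]
Unfold 2 (reflect across v@4): 12 holes -> [(2, 3), (2, 4), (14, 1), (14, 2), (14, 5), (14, 6), (17, 1), (17, 2), (17, 5), (17, 6), (29, 3), (29, 4)]
Holes: [(2, 3), (2, 4), (14, 1), (14, 2), (14, 5), (14, 6), (17, 1), (17, 2), (17, 5), (17, 6), (29, 3), (29, 4)]

Answer: no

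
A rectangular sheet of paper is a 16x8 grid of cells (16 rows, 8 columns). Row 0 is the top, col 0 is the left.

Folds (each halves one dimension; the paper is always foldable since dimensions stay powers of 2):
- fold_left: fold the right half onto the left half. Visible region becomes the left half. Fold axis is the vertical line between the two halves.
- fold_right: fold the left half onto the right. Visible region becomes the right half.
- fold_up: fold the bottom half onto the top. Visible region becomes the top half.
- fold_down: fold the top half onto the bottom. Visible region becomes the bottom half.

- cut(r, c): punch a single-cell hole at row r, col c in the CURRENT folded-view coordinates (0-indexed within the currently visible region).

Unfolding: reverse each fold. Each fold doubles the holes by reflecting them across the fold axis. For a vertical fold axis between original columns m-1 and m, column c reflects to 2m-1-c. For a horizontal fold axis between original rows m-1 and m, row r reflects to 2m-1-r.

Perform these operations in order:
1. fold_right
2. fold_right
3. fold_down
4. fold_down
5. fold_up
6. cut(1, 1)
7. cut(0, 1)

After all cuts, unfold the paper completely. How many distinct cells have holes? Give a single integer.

Op 1 fold_right: fold axis v@4; visible region now rows[0,16) x cols[4,8) = 16x4
Op 2 fold_right: fold axis v@6; visible region now rows[0,16) x cols[6,8) = 16x2
Op 3 fold_down: fold axis h@8; visible region now rows[8,16) x cols[6,8) = 8x2
Op 4 fold_down: fold axis h@12; visible region now rows[12,16) x cols[6,8) = 4x2
Op 5 fold_up: fold axis h@14; visible region now rows[12,14) x cols[6,8) = 2x2
Op 6 cut(1, 1): punch at orig (13,7); cuts so far [(13, 7)]; region rows[12,14) x cols[6,8) = 2x2
Op 7 cut(0, 1): punch at orig (12,7); cuts so far [(12, 7), (13, 7)]; region rows[12,14) x cols[6,8) = 2x2
Unfold 1 (reflect across h@14): 4 holes -> [(12, 7), (13, 7), (14, 7), (15, 7)]
Unfold 2 (reflect across h@12): 8 holes -> [(8, 7), (9, 7), (10, 7), (11, 7), (12, 7), (13, 7), (14, 7), (15, 7)]
Unfold 3 (reflect across h@8): 16 holes -> [(0, 7), (1, 7), (2, 7), (3, 7), (4, 7), (5, 7), (6, 7), (7, 7), (8, 7), (9, 7), (10, 7), (11, 7), (12, 7), (13, 7), (14, 7), (15, 7)]
Unfold 4 (reflect across v@6): 32 holes -> [(0, 4), (0, 7), (1, 4), (1, 7), (2, 4), (2, 7), (3, 4), (3, 7), (4, 4), (4, 7), (5, 4), (5, 7), (6, 4), (6, 7), (7, 4), (7, 7), (8, 4), (8, 7), (9, 4), (9, 7), (10, 4), (10, 7), (11, 4), (11, 7), (12, 4), (12, 7), (13, 4), (13, 7), (14, 4), (14, 7), (15, 4), (15, 7)]
Unfold 5 (reflect across v@4): 64 holes -> [(0, 0), (0, 3), (0, 4), (0, 7), (1, 0), (1, 3), (1, 4), (1, 7), (2, 0), (2, 3), (2, 4), (2, 7), (3, 0), (3, 3), (3, 4), (3, 7), (4, 0), (4, 3), (4, 4), (4, 7), (5, 0), (5, 3), (5, 4), (5, 7), (6, 0), (6, 3), (6, 4), (6, 7), (7, 0), (7, 3), (7, 4), (7, 7), (8, 0), (8, 3), (8, 4), (8, 7), (9, 0), (9, 3), (9, 4), (9, 7), (10, 0), (10, 3), (10, 4), (10, 7), (11, 0), (11, 3), (11, 4), (11, 7), (12, 0), (12, 3), (12, 4), (12, 7), (13, 0), (13, 3), (13, 4), (13, 7), (14, 0), (14, 3), (14, 4), (14, 7), (15, 0), (15, 3), (15, 4), (15, 7)]

Answer: 64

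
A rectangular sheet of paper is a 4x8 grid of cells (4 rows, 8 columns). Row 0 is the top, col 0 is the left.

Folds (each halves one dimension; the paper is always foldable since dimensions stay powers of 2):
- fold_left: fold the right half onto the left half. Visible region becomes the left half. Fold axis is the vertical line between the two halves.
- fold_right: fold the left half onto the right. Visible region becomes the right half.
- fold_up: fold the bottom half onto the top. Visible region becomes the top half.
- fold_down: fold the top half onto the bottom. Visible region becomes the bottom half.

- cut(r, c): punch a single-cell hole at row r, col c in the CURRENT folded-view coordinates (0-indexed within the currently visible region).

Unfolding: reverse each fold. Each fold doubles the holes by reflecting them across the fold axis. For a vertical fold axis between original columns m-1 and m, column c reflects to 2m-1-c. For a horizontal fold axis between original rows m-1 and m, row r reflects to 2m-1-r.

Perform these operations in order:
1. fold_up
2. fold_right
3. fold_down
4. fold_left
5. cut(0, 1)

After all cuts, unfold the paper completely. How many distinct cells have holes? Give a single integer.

Answer: 16

Derivation:
Op 1 fold_up: fold axis h@2; visible region now rows[0,2) x cols[0,8) = 2x8
Op 2 fold_right: fold axis v@4; visible region now rows[0,2) x cols[4,8) = 2x4
Op 3 fold_down: fold axis h@1; visible region now rows[1,2) x cols[4,8) = 1x4
Op 4 fold_left: fold axis v@6; visible region now rows[1,2) x cols[4,6) = 1x2
Op 5 cut(0, 1): punch at orig (1,5); cuts so far [(1, 5)]; region rows[1,2) x cols[4,6) = 1x2
Unfold 1 (reflect across v@6): 2 holes -> [(1, 5), (1, 6)]
Unfold 2 (reflect across h@1): 4 holes -> [(0, 5), (0, 6), (1, 5), (1, 6)]
Unfold 3 (reflect across v@4): 8 holes -> [(0, 1), (0, 2), (0, 5), (0, 6), (1, 1), (1, 2), (1, 5), (1, 6)]
Unfold 4 (reflect across h@2): 16 holes -> [(0, 1), (0, 2), (0, 5), (0, 6), (1, 1), (1, 2), (1, 5), (1, 6), (2, 1), (2, 2), (2, 5), (2, 6), (3, 1), (3, 2), (3, 5), (3, 6)]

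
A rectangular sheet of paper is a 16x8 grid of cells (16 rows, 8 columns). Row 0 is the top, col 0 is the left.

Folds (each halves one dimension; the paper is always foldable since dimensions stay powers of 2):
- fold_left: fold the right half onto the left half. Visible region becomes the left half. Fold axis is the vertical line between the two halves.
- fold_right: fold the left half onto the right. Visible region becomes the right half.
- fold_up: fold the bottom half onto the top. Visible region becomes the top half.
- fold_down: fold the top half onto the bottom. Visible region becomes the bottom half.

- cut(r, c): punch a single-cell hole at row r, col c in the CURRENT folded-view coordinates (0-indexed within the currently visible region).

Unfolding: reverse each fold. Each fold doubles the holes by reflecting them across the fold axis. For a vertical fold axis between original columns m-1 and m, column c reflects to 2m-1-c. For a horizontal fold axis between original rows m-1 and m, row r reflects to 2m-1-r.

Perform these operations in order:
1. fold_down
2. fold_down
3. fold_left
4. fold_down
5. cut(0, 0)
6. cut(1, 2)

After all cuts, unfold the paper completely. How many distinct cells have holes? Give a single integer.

Op 1 fold_down: fold axis h@8; visible region now rows[8,16) x cols[0,8) = 8x8
Op 2 fold_down: fold axis h@12; visible region now rows[12,16) x cols[0,8) = 4x8
Op 3 fold_left: fold axis v@4; visible region now rows[12,16) x cols[0,4) = 4x4
Op 4 fold_down: fold axis h@14; visible region now rows[14,16) x cols[0,4) = 2x4
Op 5 cut(0, 0): punch at orig (14,0); cuts so far [(14, 0)]; region rows[14,16) x cols[0,4) = 2x4
Op 6 cut(1, 2): punch at orig (15,2); cuts so far [(14, 0), (15, 2)]; region rows[14,16) x cols[0,4) = 2x4
Unfold 1 (reflect across h@14): 4 holes -> [(12, 2), (13, 0), (14, 0), (15, 2)]
Unfold 2 (reflect across v@4): 8 holes -> [(12, 2), (12, 5), (13, 0), (13, 7), (14, 0), (14, 7), (15, 2), (15, 5)]
Unfold 3 (reflect across h@12): 16 holes -> [(8, 2), (8, 5), (9, 0), (9, 7), (10, 0), (10, 7), (11, 2), (11, 5), (12, 2), (12, 5), (13, 0), (13, 7), (14, 0), (14, 7), (15, 2), (15, 5)]
Unfold 4 (reflect across h@8): 32 holes -> [(0, 2), (0, 5), (1, 0), (1, 7), (2, 0), (2, 7), (3, 2), (3, 5), (4, 2), (4, 5), (5, 0), (5, 7), (6, 0), (6, 7), (7, 2), (7, 5), (8, 2), (8, 5), (9, 0), (9, 7), (10, 0), (10, 7), (11, 2), (11, 5), (12, 2), (12, 5), (13, 0), (13, 7), (14, 0), (14, 7), (15, 2), (15, 5)]

Answer: 32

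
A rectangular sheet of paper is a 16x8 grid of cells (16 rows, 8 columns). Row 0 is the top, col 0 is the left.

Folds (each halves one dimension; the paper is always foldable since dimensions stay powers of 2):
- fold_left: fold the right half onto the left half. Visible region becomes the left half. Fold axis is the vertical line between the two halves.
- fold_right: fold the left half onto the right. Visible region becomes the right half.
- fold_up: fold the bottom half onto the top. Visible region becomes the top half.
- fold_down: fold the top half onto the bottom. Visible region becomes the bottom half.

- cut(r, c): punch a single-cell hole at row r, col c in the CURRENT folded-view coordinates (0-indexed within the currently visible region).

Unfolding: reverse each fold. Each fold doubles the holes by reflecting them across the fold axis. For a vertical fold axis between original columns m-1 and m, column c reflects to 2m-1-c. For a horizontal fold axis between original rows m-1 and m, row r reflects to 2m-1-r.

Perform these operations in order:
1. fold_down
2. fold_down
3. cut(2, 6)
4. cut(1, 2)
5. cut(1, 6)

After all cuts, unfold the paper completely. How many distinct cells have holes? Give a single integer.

Op 1 fold_down: fold axis h@8; visible region now rows[8,16) x cols[0,8) = 8x8
Op 2 fold_down: fold axis h@12; visible region now rows[12,16) x cols[0,8) = 4x8
Op 3 cut(2, 6): punch at orig (14,6); cuts so far [(14, 6)]; region rows[12,16) x cols[0,8) = 4x8
Op 4 cut(1, 2): punch at orig (13,2); cuts so far [(13, 2), (14, 6)]; region rows[12,16) x cols[0,8) = 4x8
Op 5 cut(1, 6): punch at orig (13,6); cuts so far [(13, 2), (13, 6), (14, 6)]; region rows[12,16) x cols[0,8) = 4x8
Unfold 1 (reflect across h@12): 6 holes -> [(9, 6), (10, 2), (10, 6), (13, 2), (13, 6), (14, 6)]
Unfold 2 (reflect across h@8): 12 holes -> [(1, 6), (2, 2), (2, 6), (5, 2), (5, 6), (6, 6), (9, 6), (10, 2), (10, 6), (13, 2), (13, 6), (14, 6)]

Answer: 12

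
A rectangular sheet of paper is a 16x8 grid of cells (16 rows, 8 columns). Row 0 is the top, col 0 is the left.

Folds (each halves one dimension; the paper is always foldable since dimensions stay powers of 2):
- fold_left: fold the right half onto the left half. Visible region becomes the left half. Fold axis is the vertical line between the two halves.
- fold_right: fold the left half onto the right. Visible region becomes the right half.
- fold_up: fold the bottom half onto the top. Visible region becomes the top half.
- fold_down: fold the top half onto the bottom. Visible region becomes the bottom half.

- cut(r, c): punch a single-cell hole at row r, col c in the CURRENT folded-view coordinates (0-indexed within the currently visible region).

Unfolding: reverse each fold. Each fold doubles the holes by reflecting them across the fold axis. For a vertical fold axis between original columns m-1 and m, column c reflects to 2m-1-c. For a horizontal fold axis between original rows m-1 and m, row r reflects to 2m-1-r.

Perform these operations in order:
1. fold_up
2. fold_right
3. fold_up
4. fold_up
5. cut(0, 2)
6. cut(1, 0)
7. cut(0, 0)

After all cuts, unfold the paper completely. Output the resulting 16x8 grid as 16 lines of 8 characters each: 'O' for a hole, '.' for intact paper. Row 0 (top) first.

Answer: .O.OO.O.
...OO...
...OO...
.O.OO.O.
.O.OO.O.
...OO...
...OO...
.O.OO.O.
.O.OO.O.
...OO...
...OO...
.O.OO.O.
.O.OO.O.
...OO...
...OO...
.O.OO.O.

Derivation:
Op 1 fold_up: fold axis h@8; visible region now rows[0,8) x cols[0,8) = 8x8
Op 2 fold_right: fold axis v@4; visible region now rows[0,8) x cols[4,8) = 8x4
Op 3 fold_up: fold axis h@4; visible region now rows[0,4) x cols[4,8) = 4x4
Op 4 fold_up: fold axis h@2; visible region now rows[0,2) x cols[4,8) = 2x4
Op 5 cut(0, 2): punch at orig (0,6); cuts so far [(0, 6)]; region rows[0,2) x cols[4,8) = 2x4
Op 6 cut(1, 0): punch at orig (1,4); cuts so far [(0, 6), (1, 4)]; region rows[0,2) x cols[4,8) = 2x4
Op 7 cut(0, 0): punch at orig (0,4); cuts so far [(0, 4), (0, 6), (1, 4)]; region rows[0,2) x cols[4,8) = 2x4
Unfold 1 (reflect across h@2): 6 holes -> [(0, 4), (0, 6), (1, 4), (2, 4), (3, 4), (3, 6)]
Unfold 2 (reflect across h@4): 12 holes -> [(0, 4), (0, 6), (1, 4), (2, 4), (3, 4), (3, 6), (4, 4), (4, 6), (5, 4), (6, 4), (7, 4), (7, 6)]
Unfold 3 (reflect across v@4): 24 holes -> [(0, 1), (0, 3), (0, 4), (0, 6), (1, 3), (1, 4), (2, 3), (2, 4), (3, 1), (3, 3), (3, 4), (3, 6), (4, 1), (4, 3), (4, 4), (4, 6), (5, 3), (5, 4), (6, 3), (6, 4), (7, 1), (7, 3), (7, 4), (7, 6)]
Unfold 4 (reflect across h@8): 48 holes -> [(0, 1), (0, 3), (0, 4), (0, 6), (1, 3), (1, 4), (2, 3), (2, 4), (3, 1), (3, 3), (3, 4), (3, 6), (4, 1), (4, 3), (4, 4), (4, 6), (5, 3), (5, 4), (6, 3), (6, 4), (7, 1), (7, 3), (7, 4), (7, 6), (8, 1), (8, 3), (8, 4), (8, 6), (9, 3), (9, 4), (10, 3), (10, 4), (11, 1), (11, 3), (11, 4), (11, 6), (12, 1), (12, 3), (12, 4), (12, 6), (13, 3), (13, 4), (14, 3), (14, 4), (15, 1), (15, 3), (15, 4), (15, 6)]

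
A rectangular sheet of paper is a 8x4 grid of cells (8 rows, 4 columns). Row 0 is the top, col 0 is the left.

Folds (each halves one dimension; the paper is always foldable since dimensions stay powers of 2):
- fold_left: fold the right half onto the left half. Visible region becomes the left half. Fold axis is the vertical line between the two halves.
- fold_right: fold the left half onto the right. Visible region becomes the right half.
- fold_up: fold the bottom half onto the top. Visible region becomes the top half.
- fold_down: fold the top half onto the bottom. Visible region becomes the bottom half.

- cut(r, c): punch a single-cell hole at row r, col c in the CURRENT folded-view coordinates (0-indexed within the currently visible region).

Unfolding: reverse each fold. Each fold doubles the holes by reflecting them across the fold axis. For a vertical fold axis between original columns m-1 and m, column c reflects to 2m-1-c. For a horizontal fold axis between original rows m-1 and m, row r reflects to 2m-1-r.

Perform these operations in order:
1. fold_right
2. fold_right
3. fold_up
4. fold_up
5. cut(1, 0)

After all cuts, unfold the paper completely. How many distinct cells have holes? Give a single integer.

Op 1 fold_right: fold axis v@2; visible region now rows[0,8) x cols[2,4) = 8x2
Op 2 fold_right: fold axis v@3; visible region now rows[0,8) x cols[3,4) = 8x1
Op 3 fold_up: fold axis h@4; visible region now rows[0,4) x cols[3,4) = 4x1
Op 4 fold_up: fold axis h@2; visible region now rows[0,2) x cols[3,4) = 2x1
Op 5 cut(1, 0): punch at orig (1,3); cuts so far [(1, 3)]; region rows[0,2) x cols[3,4) = 2x1
Unfold 1 (reflect across h@2): 2 holes -> [(1, 3), (2, 3)]
Unfold 2 (reflect across h@4): 4 holes -> [(1, 3), (2, 3), (5, 3), (6, 3)]
Unfold 3 (reflect across v@3): 8 holes -> [(1, 2), (1, 3), (2, 2), (2, 3), (5, 2), (5, 3), (6, 2), (6, 3)]
Unfold 4 (reflect across v@2): 16 holes -> [(1, 0), (1, 1), (1, 2), (1, 3), (2, 0), (2, 1), (2, 2), (2, 3), (5, 0), (5, 1), (5, 2), (5, 3), (6, 0), (6, 1), (6, 2), (6, 3)]

Answer: 16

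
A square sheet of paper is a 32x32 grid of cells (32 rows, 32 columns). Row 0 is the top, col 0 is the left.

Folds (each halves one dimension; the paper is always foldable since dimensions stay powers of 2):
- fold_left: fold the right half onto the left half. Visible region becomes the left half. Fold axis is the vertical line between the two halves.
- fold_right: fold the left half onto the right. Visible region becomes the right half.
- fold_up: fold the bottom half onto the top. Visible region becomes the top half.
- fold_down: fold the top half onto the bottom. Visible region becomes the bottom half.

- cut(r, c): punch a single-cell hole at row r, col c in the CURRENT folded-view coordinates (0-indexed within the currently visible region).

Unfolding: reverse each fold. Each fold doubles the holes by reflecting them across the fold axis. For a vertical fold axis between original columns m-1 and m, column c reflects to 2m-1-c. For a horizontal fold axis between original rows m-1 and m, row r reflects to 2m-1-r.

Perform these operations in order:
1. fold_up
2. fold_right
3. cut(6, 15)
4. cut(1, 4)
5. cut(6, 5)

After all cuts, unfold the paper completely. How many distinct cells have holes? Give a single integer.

Op 1 fold_up: fold axis h@16; visible region now rows[0,16) x cols[0,32) = 16x32
Op 2 fold_right: fold axis v@16; visible region now rows[0,16) x cols[16,32) = 16x16
Op 3 cut(6, 15): punch at orig (6,31); cuts so far [(6, 31)]; region rows[0,16) x cols[16,32) = 16x16
Op 4 cut(1, 4): punch at orig (1,20); cuts so far [(1, 20), (6, 31)]; region rows[0,16) x cols[16,32) = 16x16
Op 5 cut(6, 5): punch at orig (6,21); cuts so far [(1, 20), (6, 21), (6, 31)]; region rows[0,16) x cols[16,32) = 16x16
Unfold 1 (reflect across v@16): 6 holes -> [(1, 11), (1, 20), (6, 0), (6, 10), (6, 21), (6, 31)]
Unfold 2 (reflect across h@16): 12 holes -> [(1, 11), (1, 20), (6, 0), (6, 10), (6, 21), (6, 31), (25, 0), (25, 10), (25, 21), (25, 31), (30, 11), (30, 20)]

Answer: 12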